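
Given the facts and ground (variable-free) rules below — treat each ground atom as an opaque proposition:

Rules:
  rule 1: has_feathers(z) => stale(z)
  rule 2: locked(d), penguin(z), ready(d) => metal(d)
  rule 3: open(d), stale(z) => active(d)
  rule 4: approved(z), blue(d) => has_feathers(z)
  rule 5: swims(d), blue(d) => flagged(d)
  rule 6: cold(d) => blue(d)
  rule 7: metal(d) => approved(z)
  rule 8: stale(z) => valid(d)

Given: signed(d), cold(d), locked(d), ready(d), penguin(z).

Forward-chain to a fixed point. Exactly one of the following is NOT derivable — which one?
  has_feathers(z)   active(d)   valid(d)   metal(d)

Round 1: rule 2 [locked(d), penguin(z), ready(d) => metal(d)]; rule 6 [cold(d) => blue(d)]. Adds metal(d), blue(d).
Round 2: rule 7 [metal(d) => approved(z)]. Adds approved(z).
Round 3: rule 4 [approved(z), blue(d) => has_feathers(z)]. Adds has_feathers(z).
Round 4: rule 1 [has_feathers(z) => stale(z)]. Adds stale(z).
Round 5: rule 8 [stale(z) => valid(d)]. Adds valid(d).
Derived: metal(d) (round 1), valid(d) (round 5), has_feathers(z) (round 3). active(d) never appears in any round.

active(d)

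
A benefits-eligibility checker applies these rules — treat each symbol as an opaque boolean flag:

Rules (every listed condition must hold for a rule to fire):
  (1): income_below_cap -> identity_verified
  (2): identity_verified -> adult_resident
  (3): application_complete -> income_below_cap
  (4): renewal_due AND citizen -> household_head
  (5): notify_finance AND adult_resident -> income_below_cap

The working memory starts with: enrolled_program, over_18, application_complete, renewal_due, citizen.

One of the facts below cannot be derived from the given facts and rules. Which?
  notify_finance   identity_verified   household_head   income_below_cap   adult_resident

notify_finance

Round 1: (3) [application_complete -> income_below_cap]; (4) [renewal_due AND citizen -> household_head]. New: income_below_cap, household_head.
Round 2: (1) [income_below_cap -> identity_verified]. New: identity_verified.
Round 3: (2) [identity_verified -> adult_resident]. New: adult_resident.
Derived: household_head (round 1), income_below_cap (round 1), adult_resident (round 3), identity_verified (round 2). notify_finance never appears in any round.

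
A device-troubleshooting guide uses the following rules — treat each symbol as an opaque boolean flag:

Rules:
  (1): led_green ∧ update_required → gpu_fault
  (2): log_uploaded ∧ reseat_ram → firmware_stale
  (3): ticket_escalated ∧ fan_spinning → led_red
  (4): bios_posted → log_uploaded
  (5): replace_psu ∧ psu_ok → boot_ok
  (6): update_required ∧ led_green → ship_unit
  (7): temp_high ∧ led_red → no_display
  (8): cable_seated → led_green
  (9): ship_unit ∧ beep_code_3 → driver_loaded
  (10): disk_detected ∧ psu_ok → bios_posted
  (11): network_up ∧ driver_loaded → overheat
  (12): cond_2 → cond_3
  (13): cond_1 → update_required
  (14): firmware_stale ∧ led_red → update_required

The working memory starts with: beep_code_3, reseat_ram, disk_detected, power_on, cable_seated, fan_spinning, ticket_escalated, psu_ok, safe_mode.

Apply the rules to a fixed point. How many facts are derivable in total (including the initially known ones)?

18

[1] (3) [ticket_escalated ∧ fan_spinning → led_red]; (8) [cable_seated → led_green]; (10) [disk_detected ∧ psu_ok → bios_posted]. ⇒ new: led_red, led_green, bios_posted.
[2] (4) [bios_posted → log_uploaded]. ⇒ new: log_uploaded.
[3] (2) [log_uploaded ∧ reseat_ram → firmware_stale]. ⇒ new: firmware_stale.
[4] (14) [firmware_stale ∧ led_red → update_required]. ⇒ new: update_required.
[5] (1) [led_green ∧ update_required → gpu_fault]; (6) [update_required ∧ led_green → ship_unit]. ⇒ new: gpu_fault, ship_unit.
[6] (9) [ship_unit ∧ beep_code_3 → driver_loaded]. ⇒ new: driver_loaded.
Closure: {beep_code_3, bios_posted, cable_seated, disk_detected, driver_loaded, fan_spinning, firmware_stale, gpu_fault, led_green, led_red, log_uploaded, power_on, psu_ok, reseat_ram, safe_mode, ship_unit, ticket_escalated, update_required} — 18 facts.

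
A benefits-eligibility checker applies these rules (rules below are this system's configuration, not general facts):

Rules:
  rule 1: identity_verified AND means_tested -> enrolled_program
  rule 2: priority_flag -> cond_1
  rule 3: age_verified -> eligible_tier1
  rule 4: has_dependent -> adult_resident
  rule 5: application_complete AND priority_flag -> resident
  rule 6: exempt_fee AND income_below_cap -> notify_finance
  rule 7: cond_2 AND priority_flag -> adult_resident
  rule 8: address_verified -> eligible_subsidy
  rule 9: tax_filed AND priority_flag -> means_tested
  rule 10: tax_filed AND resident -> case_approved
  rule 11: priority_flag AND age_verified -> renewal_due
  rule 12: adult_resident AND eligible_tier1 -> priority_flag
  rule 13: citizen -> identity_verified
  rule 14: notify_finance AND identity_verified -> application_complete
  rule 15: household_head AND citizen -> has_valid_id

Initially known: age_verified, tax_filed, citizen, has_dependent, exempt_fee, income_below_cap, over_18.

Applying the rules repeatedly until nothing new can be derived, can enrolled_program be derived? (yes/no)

Round 1 — rule 3, rule 4, rule 6, rule 13, derive eligible_tier1, adult_resident, notify_finance, identity_verified.
Round 2 — rule 12, rule 14, derive priority_flag, application_complete.
Round 3 — rule 2, rule 5, rule 9, rule 11, derive cond_1, resident, means_tested, renewal_due.
Round 4 — rule 1, rule 10, derive enrolled_program, case_approved.
enrolled_program appears in round 4, so it is derivable.

yes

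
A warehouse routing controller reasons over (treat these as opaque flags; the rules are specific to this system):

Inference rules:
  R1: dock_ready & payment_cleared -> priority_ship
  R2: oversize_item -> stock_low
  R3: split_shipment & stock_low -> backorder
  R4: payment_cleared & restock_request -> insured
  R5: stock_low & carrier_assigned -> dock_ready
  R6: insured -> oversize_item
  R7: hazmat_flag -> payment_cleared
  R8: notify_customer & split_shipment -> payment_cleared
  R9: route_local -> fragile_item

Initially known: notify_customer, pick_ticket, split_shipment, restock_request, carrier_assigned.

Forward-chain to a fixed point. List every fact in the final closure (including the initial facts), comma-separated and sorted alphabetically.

backorder, carrier_assigned, dock_ready, insured, notify_customer, oversize_item, payment_cleared, pick_ticket, priority_ship, restock_request, split_shipment, stock_low

Round 1: R8 [notify_customer & split_shipment -> payment_cleared]. Adds payment_cleared.
Round 2: R4 [payment_cleared & restock_request -> insured]. Adds insured.
Round 3: R6 [insured -> oversize_item]. Adds oversize_item.
Round 4: R2 [oversize_item -> stock_low]. Adds stock_low.
Round 5: R3 [split_shipment & stock_low -> backorder]; R5 [stock_low & carrier_assigned -> dock_ready]. Adds backorder, dock_ready.
Round 6: R1 [dock_ready & payment_cleared -> priority_ship]. Adds priority_ship.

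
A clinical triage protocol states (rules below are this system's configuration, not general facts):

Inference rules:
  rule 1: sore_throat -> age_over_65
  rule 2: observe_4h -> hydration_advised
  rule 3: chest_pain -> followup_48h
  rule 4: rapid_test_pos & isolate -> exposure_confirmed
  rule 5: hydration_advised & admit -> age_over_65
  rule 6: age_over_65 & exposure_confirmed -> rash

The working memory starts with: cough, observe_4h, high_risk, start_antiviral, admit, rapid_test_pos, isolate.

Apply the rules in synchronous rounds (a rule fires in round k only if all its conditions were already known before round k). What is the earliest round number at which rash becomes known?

[1] rule 2 [observe_4h -> hydration_advised]; rule 4 [rapid_test_pos & isolate -> exposure_confirmed]. ⇒ new: hydration_advised, exposure_confirmed.
[2] rule 5 [hydration_advised & admit -> age_over_65]. ⇒ new: age_over_65.
[3] rule 6 [age_over_65 & exposure_confirmed -> rash]. ⇒ new: rash.
rash first appears in round 3.

3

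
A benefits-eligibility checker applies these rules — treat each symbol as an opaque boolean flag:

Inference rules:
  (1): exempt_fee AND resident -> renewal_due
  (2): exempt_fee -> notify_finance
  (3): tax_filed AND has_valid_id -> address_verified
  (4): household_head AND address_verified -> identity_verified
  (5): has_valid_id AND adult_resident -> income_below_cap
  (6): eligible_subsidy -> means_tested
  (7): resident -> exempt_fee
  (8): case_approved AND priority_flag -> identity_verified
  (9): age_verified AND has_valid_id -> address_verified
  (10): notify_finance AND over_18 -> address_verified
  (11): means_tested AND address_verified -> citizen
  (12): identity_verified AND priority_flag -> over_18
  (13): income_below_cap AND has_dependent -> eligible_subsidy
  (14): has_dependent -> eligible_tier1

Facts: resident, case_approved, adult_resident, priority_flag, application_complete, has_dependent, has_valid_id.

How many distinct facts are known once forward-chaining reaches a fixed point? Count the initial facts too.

Round 1: (5) [has_valid_id AND adult_resident -> income_below_cap]; (7) [resident -> exempt_fee]; (8) [case_approved AND priority_flag -> identity_verified]; (14) [has_dependent -> eligible_tier1]. Adds income_below_cap, exempt_fee, identity_verified, eligible_tier1.
Round 2: (1) [exempt_fee AND resident -> renewal_due]; (2) [exempt_fee -> notify_finance]; (12) [identity_verified AND priority_flag -> over_18]; (13) [income_below_cap AND has_dependent -> eligible_subsidy]. Adds renewal_due, notify_finance, over_18, eligible_subsidy.
Round 3: (6) [eligible_subsidy -> means_tested]; (10) [notify_finance AND over_18 -> address_verified]. Adds means_tested, address_verified.
Round 4: (11) [means_tested AND address_verified -> citizen]. Adds citizen.
Closure: {address_verified, adult_resident, application_complete, case_approved, citizen, eligible_subsidy, eligible_tier1, exempt_fee, has_dependent, has_valid_id, identity_verified, income_below_cap, means_tested, notify_finance, over_18, priority_flag, renewal_due, resident} — 18 facts.

18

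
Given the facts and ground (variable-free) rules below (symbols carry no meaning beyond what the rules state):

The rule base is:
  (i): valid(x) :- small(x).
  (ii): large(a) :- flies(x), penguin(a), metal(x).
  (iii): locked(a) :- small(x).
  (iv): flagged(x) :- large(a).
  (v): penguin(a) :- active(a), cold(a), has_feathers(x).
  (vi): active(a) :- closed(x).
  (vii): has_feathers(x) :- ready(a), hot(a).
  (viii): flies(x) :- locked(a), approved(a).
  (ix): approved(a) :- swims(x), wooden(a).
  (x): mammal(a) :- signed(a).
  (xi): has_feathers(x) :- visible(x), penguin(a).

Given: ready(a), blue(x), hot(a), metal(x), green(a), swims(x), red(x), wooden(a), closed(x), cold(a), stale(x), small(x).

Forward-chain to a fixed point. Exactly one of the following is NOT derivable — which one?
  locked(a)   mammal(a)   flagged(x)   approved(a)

mammal(a)

Round 1: (i) [valid(x) :- small(x).]; (iii) [locked(a) :- small(x).]; (vi) [active(a) :- closed(x).]; (vii) [has_feathers(x) :- ready(a), hot(a).]; (ix) [approved(a) :- swims(x), wooden(a).]. Adds valid(x), locked(a), active(a), has_feathers(x), approved(a).
Round 2: (v) [penguin(a) :- active(a), cold(a), has_feathers(x).]; (viii) [flies(x) :- locked(a), approved(a).]. Adds penguin(a), flies(x).
Round 3: (ii) [large(a) :- flies(x), penguin(a), metal(x).]. Adds large(a).
Round 4: (iv) [flagged(x) :- large(a).]. Adds flagged(x).
Derived: approved(a) (round 1), flagged(x) (round 4), locked(a) (round 1). mammal(a) never appears in any round.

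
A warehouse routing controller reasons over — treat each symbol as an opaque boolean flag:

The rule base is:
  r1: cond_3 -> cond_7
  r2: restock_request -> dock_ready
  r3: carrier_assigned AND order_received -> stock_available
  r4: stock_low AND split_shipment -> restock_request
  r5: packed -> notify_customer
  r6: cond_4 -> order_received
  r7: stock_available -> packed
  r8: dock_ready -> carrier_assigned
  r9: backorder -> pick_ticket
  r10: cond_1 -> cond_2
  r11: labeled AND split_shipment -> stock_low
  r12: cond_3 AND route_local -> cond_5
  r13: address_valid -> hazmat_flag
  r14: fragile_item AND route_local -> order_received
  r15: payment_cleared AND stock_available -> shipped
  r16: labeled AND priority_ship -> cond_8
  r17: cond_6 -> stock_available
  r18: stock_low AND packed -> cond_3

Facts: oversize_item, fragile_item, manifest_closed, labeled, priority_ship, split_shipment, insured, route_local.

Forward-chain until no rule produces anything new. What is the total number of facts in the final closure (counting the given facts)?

20

Round 1 fires r11, r14, r16, giving stock_low, order_received, cond_8.
Round 2 fires r4, giving restock_request.
Round 3 fires r2, giving dock_ready.
Round 4 fires r8, giving carrier_assigned.
Round 5 fires r3, giving stock_available.
Round 6 fires r7, giving packed.
Round 7 fires r5, r18, giving notify_customer, cond_3.
Round 8 fires r1, r12, giving cond_7, cond_5.
Closure: {carrier_assigned, cond_3, cond_5, cond_7, cond_8, dock_ready, fragile_item, insured, labeled, manifest_closed, notify_customer, order_received, oversize_item, packed, priority_ship, restock_request, route_local, split_shipment, stock_available, stock_low} — 20 facts.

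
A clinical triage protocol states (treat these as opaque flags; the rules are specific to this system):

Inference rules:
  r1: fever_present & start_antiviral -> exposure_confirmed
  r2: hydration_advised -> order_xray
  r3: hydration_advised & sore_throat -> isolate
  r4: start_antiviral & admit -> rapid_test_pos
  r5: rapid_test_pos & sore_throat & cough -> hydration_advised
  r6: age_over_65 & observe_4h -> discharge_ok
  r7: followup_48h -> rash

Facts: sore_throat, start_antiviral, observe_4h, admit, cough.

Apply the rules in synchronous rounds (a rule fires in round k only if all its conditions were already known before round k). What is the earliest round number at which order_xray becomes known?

3

Round 1: r4 [start_antiviral & admit -> rapid_test_pos]. Adds rapid_test_pos.
Round 2: r5 [rapid_test_pos & sore_throat & cough -> hydration_advised]. Adds hydration_advised.
Round 3: r2 [hydration_advised -> order_xray]; r3 [hydration_advised & sore_throat -> isolate]. Adds order_xray, isolate.
order_xray first appears in round 3.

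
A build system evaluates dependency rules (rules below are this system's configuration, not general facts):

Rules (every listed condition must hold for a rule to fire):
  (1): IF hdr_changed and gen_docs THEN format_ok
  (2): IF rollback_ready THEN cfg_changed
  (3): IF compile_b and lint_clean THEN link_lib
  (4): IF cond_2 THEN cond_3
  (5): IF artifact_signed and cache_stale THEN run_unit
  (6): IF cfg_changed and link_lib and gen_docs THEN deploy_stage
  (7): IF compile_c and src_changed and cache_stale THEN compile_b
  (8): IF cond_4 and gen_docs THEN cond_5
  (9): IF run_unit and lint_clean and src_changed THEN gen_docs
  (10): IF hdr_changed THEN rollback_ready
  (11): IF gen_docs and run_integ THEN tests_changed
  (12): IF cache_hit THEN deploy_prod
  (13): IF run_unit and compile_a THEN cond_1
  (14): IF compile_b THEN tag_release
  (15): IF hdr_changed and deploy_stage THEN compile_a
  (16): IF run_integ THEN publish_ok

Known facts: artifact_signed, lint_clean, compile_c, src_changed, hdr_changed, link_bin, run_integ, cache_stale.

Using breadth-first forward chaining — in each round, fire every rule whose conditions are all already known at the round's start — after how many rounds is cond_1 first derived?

5

Round 1: (5) [IF artifact_signed and cache_stale THEN run_unit]; (7) [IF compile_c and src_changed and cache_stale THEN compile_b]; (10) [IF hdr_changed THEN rollback_ready]; (16) [IF run_integ THEN publish_ok]. Adds run_unit, compile_b, rollback_ready, publish_ok.
Round 2: (2) [IF rollback_ready THEN cfg_changed]; (3) [IF compile_b and lint_clean THEN link_lib]; (9) [IF run_unit and lint_clean and src_changed THEN gen_docs]; (14) [IF compile_b THEN tag_release]. Adds cfg_changed, link_lib, gen_docs, tag_release.
Round 3: (1) [IF hdr_changed and gen_docs THEN format_ok]; (6) [IF cfg_changed and link_lib and gen_docs THEN deploy_stage]; (11) [IF gen_docs and run_integ THEN tests_changed]. Adds format_ok, deploy_stage, tests_changed.
Round 4: (15) [IF hdr_changed and deploy_stage THEN compile_a]. Adds compile_a.
Round 5: (13) [IF run_unit and compile_a THEN cond_1]. Adds cond_1.
cond_1 first appears in round 5.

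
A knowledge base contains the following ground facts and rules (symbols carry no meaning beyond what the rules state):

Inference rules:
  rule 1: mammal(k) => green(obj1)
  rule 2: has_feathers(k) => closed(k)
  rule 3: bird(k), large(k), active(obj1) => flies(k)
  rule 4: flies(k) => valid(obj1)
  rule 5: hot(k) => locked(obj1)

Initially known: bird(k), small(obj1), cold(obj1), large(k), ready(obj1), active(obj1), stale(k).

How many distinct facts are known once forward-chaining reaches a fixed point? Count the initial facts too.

[1] rule 3 [bird(k), large(k), active(obj1) => flies(k)]. ⇒ new: flies(k).
[2] rule 4 [flies(k) => valid(obj1)]. ⇒ new: valid(obj1).
Closure: {active(obj1), bird(k), cold(obj1), flies(k), large(k), ready(obj1), small(obj1), stale(k), valid(obj1)} — 9 facts.

9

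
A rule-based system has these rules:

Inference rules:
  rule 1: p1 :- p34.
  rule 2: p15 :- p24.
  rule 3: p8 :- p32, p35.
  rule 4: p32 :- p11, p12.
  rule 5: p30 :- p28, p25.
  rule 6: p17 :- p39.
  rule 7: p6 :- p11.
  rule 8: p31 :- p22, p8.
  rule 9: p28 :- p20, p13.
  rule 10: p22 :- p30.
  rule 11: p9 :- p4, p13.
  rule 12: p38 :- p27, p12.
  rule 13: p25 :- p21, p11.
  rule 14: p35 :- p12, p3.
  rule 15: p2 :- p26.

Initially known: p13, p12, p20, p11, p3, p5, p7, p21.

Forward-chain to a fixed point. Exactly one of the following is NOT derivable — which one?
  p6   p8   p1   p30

p1

Round 1 — rule 4, rule 7, rule 9, rule 13, rule 14, derive p32, p6, p28, p25, p35.
Round 2 — rule 3, rule 5, derive p8, p30.
Round 3 — rule 10, derive p22.
Round 4 — rule 8, derive p31.
Derived: p6 (round 1), p30 (round 2), p8 (round 2). p1 never appears in any round.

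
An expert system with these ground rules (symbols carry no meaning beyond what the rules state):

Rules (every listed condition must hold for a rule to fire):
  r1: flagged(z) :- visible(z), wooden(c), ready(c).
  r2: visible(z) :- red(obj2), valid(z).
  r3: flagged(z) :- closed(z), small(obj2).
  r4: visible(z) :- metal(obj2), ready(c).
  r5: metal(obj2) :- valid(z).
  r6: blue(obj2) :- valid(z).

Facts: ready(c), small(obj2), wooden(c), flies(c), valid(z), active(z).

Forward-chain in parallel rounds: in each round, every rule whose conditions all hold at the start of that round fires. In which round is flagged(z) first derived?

3

Round 1: r5 [metal(obj2) :- valid(z).]; r6 [blue(obj2) :- valid(z).]. New: metal(obj2), blue(obj2).
Round 2: r4 [visible(z) :- metal(obj2), ready(c).]. New: visible(z).
Round 3: r1 [flagged(z) :- visible(z), wooden(c), ready(c).]. New: flagged(z).
flagged(z) first appears in round 3.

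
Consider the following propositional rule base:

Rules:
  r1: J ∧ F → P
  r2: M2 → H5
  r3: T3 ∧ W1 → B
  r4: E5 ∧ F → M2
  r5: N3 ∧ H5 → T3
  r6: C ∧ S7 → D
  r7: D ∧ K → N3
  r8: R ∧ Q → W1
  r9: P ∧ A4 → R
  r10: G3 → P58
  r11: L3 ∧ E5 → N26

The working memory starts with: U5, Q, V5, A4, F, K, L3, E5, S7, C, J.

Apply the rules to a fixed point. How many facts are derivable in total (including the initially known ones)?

Round 1: r1 [J ∧ F → P]; r4 [E5 ∧ F → M2]; r6 [C ∧ S7 → D]; r11 [L3 ∧ E5 → N26]. New: P, M2, D, N26.
Round 2: r2 [M2 → H5]; r7 [D ∧ K → N3]; r9 [P ∧ A4 → R]. New: H5, N3, R.
Round 3: r5 [N3 ∧ H5 → T3]; r8 [R ∧ Q → W1]. New: T3, W1.
Round 4: r3 [T3 ∧ W1 → B]. New: B.
Closure: {A4, B, C, D, E5, F, H5, J, K, L3, M2, N26, N3, P, Q, R, S7, T3, U5, V5, W1} — 21 facts.

21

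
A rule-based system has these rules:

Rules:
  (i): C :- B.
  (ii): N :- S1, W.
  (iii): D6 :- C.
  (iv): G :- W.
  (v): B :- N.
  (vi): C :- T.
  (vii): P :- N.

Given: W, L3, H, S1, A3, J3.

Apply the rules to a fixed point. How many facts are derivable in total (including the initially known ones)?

12

Round 1: (ii) [N :- S1, W.]; (iv) [G :- W.]. New: N, G.
Round 2: (v) [B :- N.]; (vii) [P :- N.]. New: B, P.
Round 3: (i) [C :- B.]. New: C.
Round 4: (iii) [D6 :- C.]. New: D6.
Closure: {A3, B, C, D6, G, H, J3, L3, N, P, S1, W} — 12 facts.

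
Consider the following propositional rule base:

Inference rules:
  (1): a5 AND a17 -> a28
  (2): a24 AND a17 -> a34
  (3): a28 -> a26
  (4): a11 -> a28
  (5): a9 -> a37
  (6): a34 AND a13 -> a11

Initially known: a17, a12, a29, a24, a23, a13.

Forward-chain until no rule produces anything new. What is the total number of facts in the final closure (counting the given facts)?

Round 1 fires (2), giving a34.
Round 2 fires (6), giving a11.
Round 3 fires (4), giving a28.
Round 4 fires (3), giving a26.
Closure: {a11, a12, a13, a17, a23, a24, a26, a28, a29, a34} — 10 facts.

10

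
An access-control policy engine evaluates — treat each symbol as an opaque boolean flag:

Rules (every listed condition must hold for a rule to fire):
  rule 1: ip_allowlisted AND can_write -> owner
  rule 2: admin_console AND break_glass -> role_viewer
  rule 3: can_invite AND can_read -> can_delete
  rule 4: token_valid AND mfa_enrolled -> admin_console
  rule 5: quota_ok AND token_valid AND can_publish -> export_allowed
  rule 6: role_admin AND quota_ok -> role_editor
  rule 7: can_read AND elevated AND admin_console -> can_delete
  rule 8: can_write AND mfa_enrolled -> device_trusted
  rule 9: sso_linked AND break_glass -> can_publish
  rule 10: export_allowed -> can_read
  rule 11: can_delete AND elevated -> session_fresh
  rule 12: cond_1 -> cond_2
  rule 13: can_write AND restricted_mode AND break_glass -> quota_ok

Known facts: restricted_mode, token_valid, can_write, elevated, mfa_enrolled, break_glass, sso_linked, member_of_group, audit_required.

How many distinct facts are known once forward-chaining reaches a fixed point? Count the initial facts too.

18

Round 1 — rule 4, rule 8, rule 9, rule 13, derive admin_console, device_trusted, can_publish, quota_ok.
Round 2 — rule 2, rule 5, derive role_viewer, export_allowed.
Round 3 — rule 10, derive can_read.
Round 4 — rule 7, derive can_delete.
Round 5 — rule 11, derive session_fresh.
Closure: {admin_console, audit_required, break_glass, can_delete, can_publish, can_read, can_write, device_trusted, elevated, export_allowed, member_of_group, mfa_enrolled, quota_ok, restricted_mode, role_viewer, session_fresh, sso_linked, token_valid} — 18 facts.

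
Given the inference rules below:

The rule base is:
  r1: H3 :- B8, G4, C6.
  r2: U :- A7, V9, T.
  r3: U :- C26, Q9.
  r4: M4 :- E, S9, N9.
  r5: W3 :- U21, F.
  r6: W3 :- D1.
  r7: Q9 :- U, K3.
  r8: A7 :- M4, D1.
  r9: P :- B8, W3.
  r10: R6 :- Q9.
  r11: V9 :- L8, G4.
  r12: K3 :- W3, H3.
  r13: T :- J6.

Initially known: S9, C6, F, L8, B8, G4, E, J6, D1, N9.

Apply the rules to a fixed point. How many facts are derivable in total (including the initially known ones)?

21

Round 1: r1 [H3 :- B8, G4, C6.]; r4 [M4 :- E, S9, N9.]; r6 [W3 :- D1.]; r11 [V9 :- L8, G4.]; r13 [T :- J6.]. Adds H3, M4, W3, V9, T.
Round 2: r8 [A7 :- M4, D1.]; r9 [P :- B8, W3.]; r12 [K3 :- W3, H3.]. Adds A7, P, K3.
Round 3: r2 [U :- A7, V9, T.]. Adds U.
Round 4: r7 [Q9 :- U, K3.]. Adds Q9.
Round 5: r10 [R6 :- Q9.]. Adds R6.
Closure: {A7, B8, C6, D1, E, F, G4, H3, J6, K3, L8, M4, N9, P, Q9, R6, S9, T, U, V9, W3} — 21 facts.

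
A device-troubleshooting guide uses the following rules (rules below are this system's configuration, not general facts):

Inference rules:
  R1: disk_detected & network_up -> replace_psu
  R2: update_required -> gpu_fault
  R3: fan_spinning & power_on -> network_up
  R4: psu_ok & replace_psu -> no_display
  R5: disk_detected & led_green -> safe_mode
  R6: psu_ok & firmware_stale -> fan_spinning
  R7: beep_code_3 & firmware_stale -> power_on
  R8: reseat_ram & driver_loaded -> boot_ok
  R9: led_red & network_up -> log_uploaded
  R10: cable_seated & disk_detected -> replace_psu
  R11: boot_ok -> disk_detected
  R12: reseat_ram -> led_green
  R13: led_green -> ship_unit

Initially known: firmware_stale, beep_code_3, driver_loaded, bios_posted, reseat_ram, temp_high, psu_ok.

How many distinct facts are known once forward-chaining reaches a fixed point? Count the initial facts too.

17

Round 1: R6 [psu_ok & firmware_stale -> fan_spinning]; R7 [beep_code_3 & firmware_stale -> power_on]; R8 [reseat_ram & driver_loaded -> boot_ok]; R12 [reseat_ram -> led_green]. New: fan_spinning, power_on, boot_ok, led_green.
Round 2: R3 [fan_spinning & power_on -> network_up]; R11 [boot_ok -> disk_detected]; R13 [led_green -> ship_unit]. New: network_up, disk_detected, ship_unit.
Round 3: R1 [disk_detected & network_up -> replace_psu]; R5 [disk_detected & led_green -> safe_mode]. New: replace_psu, safe_mode.
Round 4: R4 [psu_ok & replace_psu -> no_display]. New: no_display.
Closure: {beep_code_3, bios_posted, boot_ok, disk_detected, driver_loaded, fan_spinning, firmware_stale, led_green, network_up, no_display, power_on, psu_ok, replace_psu, reseat_ram, safe_mode, ship_unit, temp_high} — 17 facts.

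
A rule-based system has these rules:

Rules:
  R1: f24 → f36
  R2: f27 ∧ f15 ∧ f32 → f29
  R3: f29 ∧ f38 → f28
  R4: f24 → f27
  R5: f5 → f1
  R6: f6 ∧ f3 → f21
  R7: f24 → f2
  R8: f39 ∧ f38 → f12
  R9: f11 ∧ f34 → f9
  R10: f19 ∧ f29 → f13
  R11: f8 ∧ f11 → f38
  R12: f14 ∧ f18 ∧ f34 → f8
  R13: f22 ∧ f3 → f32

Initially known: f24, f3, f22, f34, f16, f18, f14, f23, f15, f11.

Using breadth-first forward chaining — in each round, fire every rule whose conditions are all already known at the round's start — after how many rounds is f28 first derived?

3

Round 1 — R1, R4, R7, R9, R12, R13, derive f36, f27, f2, f9, f8, f32.
Round 2 — R2, R11, derive f29, f38.
Round 3 — R3, derive f28.
f28 first appears in round 3.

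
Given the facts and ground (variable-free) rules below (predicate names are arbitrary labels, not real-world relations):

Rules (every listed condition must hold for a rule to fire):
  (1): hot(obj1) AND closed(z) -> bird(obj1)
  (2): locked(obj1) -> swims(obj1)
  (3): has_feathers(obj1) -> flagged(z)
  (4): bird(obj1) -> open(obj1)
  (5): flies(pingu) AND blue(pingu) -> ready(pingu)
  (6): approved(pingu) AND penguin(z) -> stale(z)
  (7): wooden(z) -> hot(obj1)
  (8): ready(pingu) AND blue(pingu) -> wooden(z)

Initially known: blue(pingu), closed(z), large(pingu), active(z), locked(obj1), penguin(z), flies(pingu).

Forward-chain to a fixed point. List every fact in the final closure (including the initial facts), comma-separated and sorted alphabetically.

Round 1 — (2), (5), derive swims(obj1), ready(pingu).
Round 2 — (8), derive wooden(z).
Round 3 — (7), derive hot(obj1).
Round 4 — (1), derive bird(obj1).
Round 5 — (4), derive open(obj1).

active(z), bird(obj1), blue(pingu), closed(z), flies(pingu), hot(obj1), large(pingu), locked(obj1), open(obj1), penguin(z), ready(pingu), swims(obj1), wooden(z)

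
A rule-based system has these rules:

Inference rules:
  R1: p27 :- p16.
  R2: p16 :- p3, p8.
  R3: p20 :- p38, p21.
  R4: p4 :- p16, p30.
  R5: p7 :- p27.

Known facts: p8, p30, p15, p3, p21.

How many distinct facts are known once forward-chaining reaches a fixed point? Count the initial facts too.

Round 1 — R2, derive p16.
Round 2 — R1, R4, derive p27, p4.
Round 3 — R5, derive p7.
Closure: {p15, p16, p21, p27, p3, p30, p4, p7, p8} — 9 facts.

9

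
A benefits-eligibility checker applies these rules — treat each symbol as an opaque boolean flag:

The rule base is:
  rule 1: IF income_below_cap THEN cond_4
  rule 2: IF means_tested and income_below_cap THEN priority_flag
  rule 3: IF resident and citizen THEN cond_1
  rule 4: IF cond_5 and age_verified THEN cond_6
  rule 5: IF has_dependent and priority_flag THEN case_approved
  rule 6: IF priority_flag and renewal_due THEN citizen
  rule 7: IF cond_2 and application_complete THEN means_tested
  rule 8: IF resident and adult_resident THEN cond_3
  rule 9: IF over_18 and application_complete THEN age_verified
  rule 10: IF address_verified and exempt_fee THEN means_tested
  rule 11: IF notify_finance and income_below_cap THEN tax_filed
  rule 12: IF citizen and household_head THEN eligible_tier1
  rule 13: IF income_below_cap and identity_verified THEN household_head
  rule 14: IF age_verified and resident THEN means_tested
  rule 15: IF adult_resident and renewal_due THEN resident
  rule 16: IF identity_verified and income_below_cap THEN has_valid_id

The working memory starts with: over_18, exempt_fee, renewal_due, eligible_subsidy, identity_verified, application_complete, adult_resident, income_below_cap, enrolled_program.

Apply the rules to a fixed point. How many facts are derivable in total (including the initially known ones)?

20

Round 1: rule 1 [IF income_below_cap THEN cond_4]; rule 9 [IF over_18 and application_complete THEN age_verified]; rule 13 [IF income_below_cap and identity_verified THEN household_head]; rule 15 [IF adult_resident and renewal_due THEN resident]; rule 16 [IF identity_verified and income_below_cap THEN has_valid_id]. Adds cond_4, age_verified, household_head, resident, has_valid_id.
Round 2: rule 8 [IF resident and adult_resident THEN cond_3]; rule 14 [IF age_verified and resident THEN means_tested]. Adds cond_3, means_tested.
Round 3: rule 2 [IF means_tested and income_below_cap THEN priority_flag]. Adds priority_flag.
Round 4: rule 6 [IF priority_flag and renewal_due THEN citizen]. Adds citizen.
Round 5: rule 3 [IF resident and citizen THEN cond_1]; rule 12 [IF citizen and household_head THEN eligible_tier1]. Adds cond_1, eligible_tier1.
Closure: {adult_resident, age_verified, application_complete, citizen, cond_1, cond_3, cond_4, eligible_subsidy, eligible_tier1, enrolled_program, exempt_fee, has_valid_id, household_head, identity_verified, income_below_cap, means_tested, over_18, priority_flag, renewal_due, resident} — 20 facts.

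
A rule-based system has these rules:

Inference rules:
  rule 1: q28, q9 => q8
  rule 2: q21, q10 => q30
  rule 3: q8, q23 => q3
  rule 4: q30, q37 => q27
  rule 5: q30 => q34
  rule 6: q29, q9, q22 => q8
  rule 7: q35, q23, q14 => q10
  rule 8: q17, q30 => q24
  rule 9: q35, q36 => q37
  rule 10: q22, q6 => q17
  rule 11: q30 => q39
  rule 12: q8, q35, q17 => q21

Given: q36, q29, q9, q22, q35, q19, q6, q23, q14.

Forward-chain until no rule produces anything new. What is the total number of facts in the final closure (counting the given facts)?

20

[1] rule 6 [q29, q9, q22 => q8]; rule 7 [q35, q23, q14 => q10]; rule 9 [q35, q36 => q37]; rule 10 [q22, q6 => q17]. ⇒ new: q8, q10, q37, q17.
[2] rule 3 [q8, q23 => q3]; rule 12 [q8, q35, q17 => q21]. ⇒ new: q3, q21.
[3] rule 2 [q21, q10 => q30]. ⇒ new: q30.
[4] rule 4 [q30, q37 => q27]; rule 5 [q30 => q34]; rule 8 [q17, q30 => q24]; rule 11 [q30 => q39]. ⇒ new: q27, q34, q24, q39.
Closure: {q10, q14, q17, q19, q21, q22, q23, q24, q27, q29, q3, q30, q34, q35, q36, q37, q39, q6, q8, q9} — 20 facts.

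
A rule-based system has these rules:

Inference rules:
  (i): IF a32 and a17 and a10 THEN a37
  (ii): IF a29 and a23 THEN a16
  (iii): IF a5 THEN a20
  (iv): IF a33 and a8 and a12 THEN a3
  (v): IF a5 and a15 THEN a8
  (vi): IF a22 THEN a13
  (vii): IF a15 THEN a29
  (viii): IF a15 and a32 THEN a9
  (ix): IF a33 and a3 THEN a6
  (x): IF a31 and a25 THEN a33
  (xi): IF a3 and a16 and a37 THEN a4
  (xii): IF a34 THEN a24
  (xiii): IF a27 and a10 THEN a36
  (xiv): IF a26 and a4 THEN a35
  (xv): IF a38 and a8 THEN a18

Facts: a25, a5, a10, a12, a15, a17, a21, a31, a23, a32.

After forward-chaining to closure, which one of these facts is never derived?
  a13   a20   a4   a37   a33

Round 1 — (i), (iii), (v), (vii), (viii), (x), derive a37, a20, a8, a29, a9, a33.
Round 2 — (ii), (iv), derive a16, a3.
Round 3 — (ix), (xi), derive a6, a4.
Derived: a20 (round 1), a33 (round 1), a4 (round 3), a37 (round 1). a13 never appears in any round.

a13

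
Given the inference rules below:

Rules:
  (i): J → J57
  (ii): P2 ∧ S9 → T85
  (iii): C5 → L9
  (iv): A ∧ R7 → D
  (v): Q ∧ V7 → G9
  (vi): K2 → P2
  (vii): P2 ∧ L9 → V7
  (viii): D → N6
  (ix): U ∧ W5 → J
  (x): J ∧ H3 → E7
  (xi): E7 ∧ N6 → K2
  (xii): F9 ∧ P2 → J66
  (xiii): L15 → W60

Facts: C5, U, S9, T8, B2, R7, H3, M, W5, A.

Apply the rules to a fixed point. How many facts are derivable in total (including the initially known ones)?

[1] (iii) [C5 → L9]; (iv) [A ∧ R7 → D]; (ix) [U ∧ W5 → J]. ⇒ new: L9, D, J.
[2] (i) [J → J57]; (viii) [D → N6]; (x) [J ∧ H3 → E7]. ⇒ new: J57, N6, E7.
[3] (xi) [E7 ∧ N6 → K2]. ⇒ new: K2.
[4] (vi) [K2 → P2]. ⇒ new: P2.
[5] (ii) [P2 ∧ S9 → T85]; (vii) [P2 ∧ L9 → V7]. ⇒ new: T85, V7.
Closure: {A, B2, C5, D, E7, H3, J, J57, K2, L9, M, N6, P2, R7, S9, T8, T85, U, V7, W5} — 20 facts.

20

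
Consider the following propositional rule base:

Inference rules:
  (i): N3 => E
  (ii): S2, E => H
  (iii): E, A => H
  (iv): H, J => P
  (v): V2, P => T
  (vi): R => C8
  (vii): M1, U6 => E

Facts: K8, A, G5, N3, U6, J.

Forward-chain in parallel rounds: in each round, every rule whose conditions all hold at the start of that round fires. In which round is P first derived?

Round 1: (i) [N3 => E]. Adds E.
Round 2: (iii) [E, A => H]. Adds H.
Round 3: (iv) [H, J => P]. Adds P.
P first appears in round 3.

3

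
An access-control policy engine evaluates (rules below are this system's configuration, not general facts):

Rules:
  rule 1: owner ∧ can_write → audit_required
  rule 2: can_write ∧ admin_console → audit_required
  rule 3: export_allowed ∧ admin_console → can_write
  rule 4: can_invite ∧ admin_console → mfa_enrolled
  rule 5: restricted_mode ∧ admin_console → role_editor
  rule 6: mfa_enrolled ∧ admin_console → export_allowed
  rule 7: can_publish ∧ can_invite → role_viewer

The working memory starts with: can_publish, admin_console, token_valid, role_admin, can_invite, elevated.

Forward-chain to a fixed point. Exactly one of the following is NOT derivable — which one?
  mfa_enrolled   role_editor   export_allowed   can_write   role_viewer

role_editor

Round 1: rule 4 [can_invite ∧ admin_console → mfa_enrolled]; rule 7 [can_publish ∧ can_invite → role_viewer]. Adds mfa_enrolled, role_viewer.
Round 2: rule 6 [mfa_enrolled ∧ admin_console → export_allowed]. Adds export_allowed.
Round 3: rule 3 [export_allowed ∧ admin_console → can_write]. Adds can_write.
Round 4: rule 2 [can_write ∧ admin_console → audit_required]. Adds audit_required.
Derived: role_viewer (round 1), can_write (round 3), mfa_enrolled (round 1), export_allowed (round 2). role_editor never appears in any round.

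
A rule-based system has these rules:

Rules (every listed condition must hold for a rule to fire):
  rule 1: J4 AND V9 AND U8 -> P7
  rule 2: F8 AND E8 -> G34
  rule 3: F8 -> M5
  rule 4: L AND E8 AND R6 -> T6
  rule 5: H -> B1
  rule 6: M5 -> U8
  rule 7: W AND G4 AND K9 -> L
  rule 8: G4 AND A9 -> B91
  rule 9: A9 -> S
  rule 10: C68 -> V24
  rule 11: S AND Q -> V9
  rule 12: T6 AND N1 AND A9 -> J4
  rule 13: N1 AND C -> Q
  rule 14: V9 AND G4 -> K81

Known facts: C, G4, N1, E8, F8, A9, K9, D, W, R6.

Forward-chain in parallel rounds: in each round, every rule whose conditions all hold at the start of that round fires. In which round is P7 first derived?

Round 1: rule 2 [F8 AND E8 -> G34]; rule 3 [F8 -> M5]; rule 7 [W AND G4 AND K9 -> L]; rule 8 [G4 AND A9 -> B91]; rule 9 [A9 -> S]; rule 13 [N1 AND C -> Q]. New: G34, M5, L, B91, S, Q.
Round 2: rule 4 [L AND E8 AND R6 -> T6]; rule 6 [M5 -> U8]; rule 11 [S AND Q -> V9]. New: T6, U8, V9.
Round 3: rule 12 [T6 AND N1 AND A9 -> J4]; rule 14 [V9 AND G4 -> K81]. New: J4, K81.
Round 4: rule 1 [J4 AND V9 AND U8 -> P7]. New: P7.
P7 first appears in round 4.

4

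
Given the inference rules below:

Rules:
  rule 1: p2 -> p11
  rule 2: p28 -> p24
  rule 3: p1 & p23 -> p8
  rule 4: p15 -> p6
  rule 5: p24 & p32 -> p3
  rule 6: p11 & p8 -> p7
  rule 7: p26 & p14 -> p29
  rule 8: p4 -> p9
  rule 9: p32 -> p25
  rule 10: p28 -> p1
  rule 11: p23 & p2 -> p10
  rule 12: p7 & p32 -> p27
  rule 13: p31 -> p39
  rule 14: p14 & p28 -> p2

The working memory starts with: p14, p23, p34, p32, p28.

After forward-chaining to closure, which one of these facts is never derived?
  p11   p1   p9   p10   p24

p9

Round 1 — rule 2, rule 9, rule 10, rule 14, derive p24, p25, p1, p2.
Round 2 — rule 1, rule 3, rule 5, rule 11, derive p11, p8, p3, p10.
Round 3 — rule 6, derive p7.
Round 4 — rule 12, derive p27.
Derived: p24 (round 1), p10 (round 2), p1 (round 1), p11 (round 2). p9 never appears in any round.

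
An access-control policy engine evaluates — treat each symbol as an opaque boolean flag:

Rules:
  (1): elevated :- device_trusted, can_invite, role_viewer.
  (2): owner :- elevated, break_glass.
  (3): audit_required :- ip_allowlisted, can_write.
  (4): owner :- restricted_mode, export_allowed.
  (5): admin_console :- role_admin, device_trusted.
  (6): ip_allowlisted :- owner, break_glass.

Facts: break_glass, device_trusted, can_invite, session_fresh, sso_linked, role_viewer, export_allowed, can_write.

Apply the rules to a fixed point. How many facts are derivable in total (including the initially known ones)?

12

[1] (1) [elevated :- device_trusted, can_invite, role_viewer.]. ⇒ new: elevated.
[2] (2) [owner :- elevated, break_glass.]. ⇒ new: owner.
[3] (6) [ip_allowlisted :- owner, break_glass.]. ⇒ new: ip_allowlisted.
[4] (3) [audit_required :- ip_allowlisted, can_write.]. ⇒ new: audit_required.
Closure: {audit_required, break_glass, can_invite, can_write, device_trusted, elevated, export_allowed, ip_allowlisted, owner, role_viewer, session_fresh, sso_linked} — 12 facts.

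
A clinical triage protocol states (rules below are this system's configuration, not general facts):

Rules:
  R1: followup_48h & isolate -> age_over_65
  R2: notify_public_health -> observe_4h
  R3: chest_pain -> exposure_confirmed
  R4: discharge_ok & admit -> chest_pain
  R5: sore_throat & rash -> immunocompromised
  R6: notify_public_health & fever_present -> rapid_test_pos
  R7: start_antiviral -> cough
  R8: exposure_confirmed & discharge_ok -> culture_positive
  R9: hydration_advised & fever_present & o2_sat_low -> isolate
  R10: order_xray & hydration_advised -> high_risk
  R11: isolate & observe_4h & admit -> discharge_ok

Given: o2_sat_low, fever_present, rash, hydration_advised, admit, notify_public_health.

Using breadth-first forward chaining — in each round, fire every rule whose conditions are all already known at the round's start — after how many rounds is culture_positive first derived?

Round 1 fires R2, R6, R9, giving observe_4h, rapid_test_pos, isolate.
Round 2 fires R11, giving discharge_ok.
Round 3 fires R4, giving chest_pain.
Round 4 fires R3, giving exposure_confirmed.
Round 5 fires R8, giving culture_positive.
culture_positive first appears in round 5.

5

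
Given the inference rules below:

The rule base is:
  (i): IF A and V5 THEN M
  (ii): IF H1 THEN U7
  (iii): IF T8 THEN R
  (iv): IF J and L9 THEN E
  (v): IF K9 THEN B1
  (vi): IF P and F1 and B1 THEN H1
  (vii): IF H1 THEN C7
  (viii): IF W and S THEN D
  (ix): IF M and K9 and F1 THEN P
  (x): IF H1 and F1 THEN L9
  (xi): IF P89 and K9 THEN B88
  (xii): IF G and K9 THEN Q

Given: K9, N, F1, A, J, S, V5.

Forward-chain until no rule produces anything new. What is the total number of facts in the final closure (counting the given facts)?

15

[1] (i) [IF A and V5 THEN M]; (v) [IF K9 THEN B1]. ⇒ new: M, B1.
[2] (ix) [IF M and K9 and F1 THEN P]. ⇒ new: P.
[3] (vi) [IF P and F1 and B1 THEN H1]. ⇒ new: H1.
[4] (ii) [IF H1 THEN U7]; (vii) [IF H1 THEN C7]; (x) [IF H1 and F1 THEN L9]. ⇒ new: U7, C7, L9.
[5] (iv) [IF J and L9 THEN E]. ⇒ new: E.
Closure: {A, B1, C7, E, F1, H1, J, K9, L9, M, N, P, S, U7, V5} — 15 facts.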